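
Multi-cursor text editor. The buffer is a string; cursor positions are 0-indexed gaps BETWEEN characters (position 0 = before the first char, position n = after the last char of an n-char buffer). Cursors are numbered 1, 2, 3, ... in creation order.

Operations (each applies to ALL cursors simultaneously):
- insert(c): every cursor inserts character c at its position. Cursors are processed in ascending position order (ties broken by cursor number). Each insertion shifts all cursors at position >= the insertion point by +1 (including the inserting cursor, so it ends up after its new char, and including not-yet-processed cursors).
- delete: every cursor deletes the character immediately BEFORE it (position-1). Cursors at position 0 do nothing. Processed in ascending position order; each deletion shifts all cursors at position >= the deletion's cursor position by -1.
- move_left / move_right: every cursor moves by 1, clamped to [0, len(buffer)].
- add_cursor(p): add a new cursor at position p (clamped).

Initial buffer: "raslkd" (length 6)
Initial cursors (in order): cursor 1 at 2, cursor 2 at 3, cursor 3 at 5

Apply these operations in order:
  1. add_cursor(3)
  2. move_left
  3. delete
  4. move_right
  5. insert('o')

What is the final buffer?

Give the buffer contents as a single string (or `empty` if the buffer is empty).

Answer: soookod

Derivation:
After op 1 (add_cursor(3)): buffer="raslkd" (len 6), cursors c1@2 c2@3 c4@3 c3@5, authorship ......
After op 2 (move_left): buffer="raslkd" (len 6), cursors c1@1 c2@2 c4@2 c3@4, authorship ......
After op 3 (delete): buffer="skd" (len 3), cursors c1@0 c2@0 c4@0 c3@1, authorship ...
After op 4 (move_right): buffer="skd" (len 3), cursors c1@1 c2@1 c4@1 c3@2, authorship ...
After op 5 (insert('o')): buffer="soookod" (len 7), cursors c1@4 c2@4 c4@4 c3@6, authorship .124.3.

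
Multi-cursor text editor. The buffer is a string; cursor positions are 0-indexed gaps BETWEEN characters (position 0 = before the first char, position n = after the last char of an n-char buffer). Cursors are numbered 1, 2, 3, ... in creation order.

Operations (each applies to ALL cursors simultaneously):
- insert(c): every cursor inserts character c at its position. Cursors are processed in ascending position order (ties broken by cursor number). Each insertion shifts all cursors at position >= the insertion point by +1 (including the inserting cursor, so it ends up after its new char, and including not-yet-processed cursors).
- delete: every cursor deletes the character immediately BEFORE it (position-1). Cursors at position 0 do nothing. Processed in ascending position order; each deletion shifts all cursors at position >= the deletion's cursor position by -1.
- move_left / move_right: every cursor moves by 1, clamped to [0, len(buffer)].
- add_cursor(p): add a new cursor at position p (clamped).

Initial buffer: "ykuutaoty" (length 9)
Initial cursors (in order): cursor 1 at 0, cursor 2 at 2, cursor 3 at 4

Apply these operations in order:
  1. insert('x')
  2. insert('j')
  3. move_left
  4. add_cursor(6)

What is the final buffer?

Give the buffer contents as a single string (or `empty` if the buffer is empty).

After op 1 (insert('x')): buffer="xykxuuxtaoty" (len 12), cursors c1@1 c2@4 c3@7, authorship 1..2..3.....
After op 2 (insert('j')): buffer="xjykxjuuxjtaoty" (len 15), cursors c1@2 c2@6 c3@10, authorship 11..22..33.....
After op 3 (move_left): buffer="xjykxjuuxjtaoty" (len 15), cursors c1@1 c2@5 c3@9, authorship 11..22..33.....
After op 4 (add_cursor(6)): buffer="xjykxjuuxjtaoty" (len 15), cursors c1@1 c2@5 c4@6 c3@9, authorship 11..22..33.....

Answer: xjykxjuuxjtaoty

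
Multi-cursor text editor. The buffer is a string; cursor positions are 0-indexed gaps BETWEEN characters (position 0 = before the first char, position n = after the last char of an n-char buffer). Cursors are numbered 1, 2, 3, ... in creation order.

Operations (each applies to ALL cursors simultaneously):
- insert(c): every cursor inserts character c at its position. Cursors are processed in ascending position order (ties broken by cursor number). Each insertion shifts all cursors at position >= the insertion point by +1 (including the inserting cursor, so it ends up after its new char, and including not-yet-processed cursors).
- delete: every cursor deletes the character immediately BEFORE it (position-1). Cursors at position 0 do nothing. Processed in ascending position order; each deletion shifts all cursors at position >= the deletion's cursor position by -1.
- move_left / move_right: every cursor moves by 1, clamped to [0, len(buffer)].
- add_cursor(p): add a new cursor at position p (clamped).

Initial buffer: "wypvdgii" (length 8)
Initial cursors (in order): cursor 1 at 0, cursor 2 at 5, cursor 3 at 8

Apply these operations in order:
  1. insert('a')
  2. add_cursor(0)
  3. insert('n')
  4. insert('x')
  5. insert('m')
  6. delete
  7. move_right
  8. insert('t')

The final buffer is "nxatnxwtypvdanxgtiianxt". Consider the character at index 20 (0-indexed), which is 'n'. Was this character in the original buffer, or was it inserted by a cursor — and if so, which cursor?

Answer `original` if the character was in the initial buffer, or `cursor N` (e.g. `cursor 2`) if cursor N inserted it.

After op 1 (insert('a')): buffer="awypvdagiia" (len 11), cursors c1@1 c2@7 c3@11, authorship 1.....2...3
After op 2 (add_cursor(0)): buffer="awypvdagiia" (len 11), cursors c4@0 c1@1 c2@7 c3@11, authorship 1.....2...3
After op 3 (insert('n')): buffer="nanwypvdangiian" (len 15), cursors c4@1 c1@3 c2@10 c3@15, authorship 411.....22...33
After op 4 (insert('x')): buffer="nxanxwypvdanxgiianx" (len 19), cursors c4@2 c1@5 c2@13 c3@19, authorship 44111.....222...333
After op 5 (insert('m')): buffer="nxmanxmwypvdanxmgiianxm" (len 23), cursors c4@3 c1@7 c2@16 c3@23, authorship 4441111.....2222...3333
After op 6 (delete): buffer="nxanxwypvdanxgiianx" (len 19), cursors c4@2 c1@5 c2@13 c3@19, authorship 44111.....222...333
After op 7 (move_right): buffer="nxanxwypvdanxgiianx" (len 19), cursors c4@3 c1@6 c2@14 c3@19, authorship 44111.....222...333
After op 8 (insert('t')): buffer="nxatnxwtypvdanxgtiianxt" (len 23), cursors c4@4 c1@8 c2@17 c3@23, authorship 441411.1....222.2..3333
Authorship (.=original, N=cursor N): 4 4 1 4 1 1 . 1 . . . . 2 2 2 . 2 . . 3 3 3 3
Index 20: author = 3

Answer: cursor 3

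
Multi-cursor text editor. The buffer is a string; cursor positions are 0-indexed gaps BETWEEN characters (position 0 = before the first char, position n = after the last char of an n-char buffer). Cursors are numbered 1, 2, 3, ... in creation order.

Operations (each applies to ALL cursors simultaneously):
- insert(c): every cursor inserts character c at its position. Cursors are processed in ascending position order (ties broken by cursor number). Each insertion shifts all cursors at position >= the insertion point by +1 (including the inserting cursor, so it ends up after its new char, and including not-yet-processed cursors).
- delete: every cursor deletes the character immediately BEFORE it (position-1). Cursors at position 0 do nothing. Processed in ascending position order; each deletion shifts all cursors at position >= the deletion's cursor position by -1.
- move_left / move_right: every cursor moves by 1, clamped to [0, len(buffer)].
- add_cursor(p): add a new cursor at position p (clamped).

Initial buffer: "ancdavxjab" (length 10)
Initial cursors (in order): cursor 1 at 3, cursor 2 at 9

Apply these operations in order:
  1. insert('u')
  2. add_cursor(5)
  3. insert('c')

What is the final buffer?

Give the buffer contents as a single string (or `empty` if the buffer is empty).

Answer: ancucdcavxjaucb

Derivation:
After op 1 (insert('u')): buffer="ancudavxjaub" (len 12), cursors c1@4 c2@11, authorship ...1......2.
After op 2 (add_cursor(5)): buffer="ancudavxjaub" (len 12), cursors c1@4 c3@5 c2@11, authorship ...1......2.
After op 3 (insert('c')): buffer="ancucdcavxjaucb" (len 15), cursors c1@5 c3@7 c2@14, authorship ...11.3.....22.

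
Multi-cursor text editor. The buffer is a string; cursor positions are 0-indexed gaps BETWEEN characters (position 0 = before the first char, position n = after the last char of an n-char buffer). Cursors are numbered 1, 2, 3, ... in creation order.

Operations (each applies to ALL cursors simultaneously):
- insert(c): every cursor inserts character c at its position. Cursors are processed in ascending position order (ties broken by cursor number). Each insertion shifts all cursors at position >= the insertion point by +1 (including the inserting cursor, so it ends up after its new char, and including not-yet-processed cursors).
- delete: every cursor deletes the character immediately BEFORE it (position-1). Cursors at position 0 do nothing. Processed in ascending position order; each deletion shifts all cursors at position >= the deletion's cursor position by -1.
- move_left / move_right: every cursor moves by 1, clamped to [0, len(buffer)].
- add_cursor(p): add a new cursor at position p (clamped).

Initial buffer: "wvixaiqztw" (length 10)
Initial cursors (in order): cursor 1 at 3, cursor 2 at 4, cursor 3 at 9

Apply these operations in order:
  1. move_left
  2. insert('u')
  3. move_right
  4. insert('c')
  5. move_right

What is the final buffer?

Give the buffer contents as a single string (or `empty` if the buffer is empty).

Answer: wvuicuxcaiqzutcw

Derivation:
After op 1 (move_left): buffer="wvixaiqztw" (len 10), cursors c1@2 c2@3 c3@8, authorship ..........
After op 2 (insert('u')): buffer="wvuiuxaiqzutw" (len 13), cursors c1@3 c2@5 c3@11, authorship ..1.2.....3..
After op 3 (move_right): buffer="wvuiuxaiqzutw" (len 13), cursors c1@4 c2@6 c3@12, authorship ..1.2.....3..
After op 4 (insert('c')): buffer="wvuicuxcaiqzutcw" (len 16), cursors c1@5 c2@8 c3@15, authorship ..1.12.2....3.3.
After op 5 (move_right): buffer="wvuicuxcaiqzutcw" (len 16), cursors c1@6 c2@9 c3@16, authorship ..1.12.2....3.3.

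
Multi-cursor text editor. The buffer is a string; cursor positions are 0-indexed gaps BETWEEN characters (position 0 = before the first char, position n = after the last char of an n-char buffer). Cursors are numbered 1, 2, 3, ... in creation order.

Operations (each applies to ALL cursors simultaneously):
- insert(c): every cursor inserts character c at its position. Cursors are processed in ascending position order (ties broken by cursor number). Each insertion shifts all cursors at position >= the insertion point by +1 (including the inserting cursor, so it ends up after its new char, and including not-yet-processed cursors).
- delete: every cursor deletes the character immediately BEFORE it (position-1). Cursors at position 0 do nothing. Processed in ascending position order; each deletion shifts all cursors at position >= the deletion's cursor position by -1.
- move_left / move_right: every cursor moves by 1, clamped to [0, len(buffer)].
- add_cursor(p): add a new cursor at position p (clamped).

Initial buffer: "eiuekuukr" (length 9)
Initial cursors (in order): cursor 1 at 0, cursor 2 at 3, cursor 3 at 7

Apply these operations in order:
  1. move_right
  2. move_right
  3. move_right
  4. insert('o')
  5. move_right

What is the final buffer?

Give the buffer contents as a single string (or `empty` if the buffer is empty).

After op 1 (move_right): buffer="eiuekuukr" (len 9), cursors c1@1 c2@4 c3@8, authorship .........
After op 2 (move_right): buffer="eiuekuukr" (len 9), cursors c1@2 c2@5 c3@9, authorship .........
After op 3 (move_right): buffer="eiuekuukr" (len 9), cursors c1@3 c2@6 c3@9, authorship .........
After op 4 (insert('o')): buffer="eiuoekuoukro" (len 12), cursors c1@4 c2@8 c3@12, authorship ...1...2...3
After op 5 (move_right): buffer="eiuoekuoukro" (len 12), cursors c1@5 c2@9 c3@12, authorship ...1...2...3

Answer: eiuoekuoukro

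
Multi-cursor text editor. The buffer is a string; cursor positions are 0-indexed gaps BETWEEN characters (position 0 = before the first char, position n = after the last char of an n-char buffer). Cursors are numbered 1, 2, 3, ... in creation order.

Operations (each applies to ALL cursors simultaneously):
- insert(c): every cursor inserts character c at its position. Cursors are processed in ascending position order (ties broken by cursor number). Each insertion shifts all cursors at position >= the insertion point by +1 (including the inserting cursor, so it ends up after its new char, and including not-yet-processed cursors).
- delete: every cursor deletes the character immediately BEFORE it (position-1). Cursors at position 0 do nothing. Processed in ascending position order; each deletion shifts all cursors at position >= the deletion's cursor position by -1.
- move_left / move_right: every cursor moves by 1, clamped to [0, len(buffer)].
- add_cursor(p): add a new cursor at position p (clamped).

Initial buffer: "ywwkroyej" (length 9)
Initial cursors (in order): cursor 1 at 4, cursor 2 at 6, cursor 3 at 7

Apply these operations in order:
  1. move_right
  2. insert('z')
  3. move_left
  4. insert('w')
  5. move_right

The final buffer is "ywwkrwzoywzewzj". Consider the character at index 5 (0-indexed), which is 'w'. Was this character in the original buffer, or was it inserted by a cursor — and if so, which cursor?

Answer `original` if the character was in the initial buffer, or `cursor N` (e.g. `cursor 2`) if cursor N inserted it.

Answer: cursor 1

Derivation:
After op 1 (move_right): buffer="ywwkroyej" (len 9), cursors c1@5 c2@7 c3@8, authorship .........
After op 2 (insert('z')): buffer="ywwkrzoyzezj" (len 12), cursors c1@6 c2@9 c3@11, authorship .....1..2.3.
After op 3 (move_left): buffer="ywwkrzoyzezj" (len 12), cursors c1@5 c2@8 c3@10, authorship .....1..2.3.
After op 4 (insert('w')): buffer="ywwkrwzoywzewzj" (len 15), cursors c1@6 c2@10 c3@13, authorship .....11..22.33.
After op 5 (move_right): buffer="ywwkrwzoywzewzj" (len 15), cursors c1@7 c2@11 c3@14, authorship .....11..22.33.
Authorship (.=original, N=cursor N): . . . . . 1 1 . . 2 2 . 3 3 .
Index 5: author = 1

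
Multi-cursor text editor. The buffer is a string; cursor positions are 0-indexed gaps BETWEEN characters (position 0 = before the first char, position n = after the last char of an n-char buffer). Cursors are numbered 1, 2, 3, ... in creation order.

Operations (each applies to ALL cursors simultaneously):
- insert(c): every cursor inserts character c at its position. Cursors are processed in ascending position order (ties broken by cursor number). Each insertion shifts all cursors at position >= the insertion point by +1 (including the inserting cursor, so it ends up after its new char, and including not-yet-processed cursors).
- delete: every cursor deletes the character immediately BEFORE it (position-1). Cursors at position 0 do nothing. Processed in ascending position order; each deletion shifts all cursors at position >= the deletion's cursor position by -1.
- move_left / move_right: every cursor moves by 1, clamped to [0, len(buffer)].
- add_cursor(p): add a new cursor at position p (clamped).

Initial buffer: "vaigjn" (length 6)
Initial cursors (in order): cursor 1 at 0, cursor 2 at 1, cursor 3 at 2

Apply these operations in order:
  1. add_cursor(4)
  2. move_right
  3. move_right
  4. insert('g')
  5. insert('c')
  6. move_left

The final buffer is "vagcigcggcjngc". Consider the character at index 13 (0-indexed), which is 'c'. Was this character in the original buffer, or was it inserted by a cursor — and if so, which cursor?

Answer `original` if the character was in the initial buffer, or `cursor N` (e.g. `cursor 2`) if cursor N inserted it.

Answer: cursor 4

Derivation:
After op 1 (add_cursor(4)): buffer="vaigjn" (len 6), cursors c1@0 c2@1 c3@2 c4@4, authorship ......
After op 2 (move_right): buffer="vaigjn" (len 6), cursors c1@1 c2@2 c3@3 c4@5, authorship ......
After op 3 (move_right): buffer="vaigjn" (len 6), cursors c1@2 c2@3 c3@4 c4@6, authorship ......
After op 4 (insert('g')): buffer="vagigggjng" (len 10), cursors c1@3 c2@5 c3@7 c4@10, authorship ..1.2.3..4
After op 5 (insert('c')): buffer="vagcigcggcjngc" (len 14), cursors c1@4 c2@7 c3@10 c4@14, authorship ..11.22.33..44
After op 6 (move_left): buffer="vagcigcggcjngc" (len 14), cursors c1@3 c2@6 c3@9 c4@13, authorship ..11.22.33..44
Authorship (.=original, N=cursor N): . . 1 1 . 2 2 . 3 3 . . 4 4
Index 13: author = 4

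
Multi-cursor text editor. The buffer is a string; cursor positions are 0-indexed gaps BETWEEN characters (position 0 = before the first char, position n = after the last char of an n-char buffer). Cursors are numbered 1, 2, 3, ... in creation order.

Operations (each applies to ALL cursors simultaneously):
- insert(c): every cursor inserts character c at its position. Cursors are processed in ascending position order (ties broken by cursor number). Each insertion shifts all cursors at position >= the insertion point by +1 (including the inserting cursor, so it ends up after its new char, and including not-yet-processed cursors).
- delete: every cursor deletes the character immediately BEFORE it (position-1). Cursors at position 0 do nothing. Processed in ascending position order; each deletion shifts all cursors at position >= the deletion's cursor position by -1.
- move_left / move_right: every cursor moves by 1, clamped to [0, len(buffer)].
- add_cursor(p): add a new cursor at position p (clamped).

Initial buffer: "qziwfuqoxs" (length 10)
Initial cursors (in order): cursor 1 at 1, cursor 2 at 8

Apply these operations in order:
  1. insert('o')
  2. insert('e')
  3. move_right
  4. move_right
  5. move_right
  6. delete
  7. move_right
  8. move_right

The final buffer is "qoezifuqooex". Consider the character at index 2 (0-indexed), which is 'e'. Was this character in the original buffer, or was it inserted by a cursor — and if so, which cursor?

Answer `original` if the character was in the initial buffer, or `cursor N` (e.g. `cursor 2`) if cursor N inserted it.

Answer: cursor 1

Derivation:
After op 1 (insert('o')): buffer="qoziwfuqooxs" (len 12), cursors c1@2 c2@10, authorship .1.......2..
After op 2 (insert('e')): buffer="qoeziwfuqooexs" (len 14), cursors c1@3 c2@12, authorship .11.......22..
After op 3 (move_right): buffer="qoeziwfuqooexs" (len 14), cursors c1@4 c2@13, authorship .11.......22..
After op 4 (move_right): buffer="qoeziwfuqooexs" (len 14), cursors c1@5 c2@14, authorship .11.......22..
After op 5 (move_right): buffer="qoeziwfuqooexs" (len 14), cursors c1@6 c2@14, authorship .11.......22..
After op 6 (delete): buffer="qoezifuqooex" (len 12), cursors c1@5 c2@12, authorship .11......22.
After op 7 (move_right): buffer="qoezifuqooex" (len 12), cursors c1@6 c2@12, authorship .11......22.
After op 8 (move_right): buffer="qoezifuqooex" (len 12), cursors c1@7 c2@12, authorship .11......22.
Authorship (.=original, N=cursor N): . 1 1 . . . . . . 2 2 .
Index 2: author = 1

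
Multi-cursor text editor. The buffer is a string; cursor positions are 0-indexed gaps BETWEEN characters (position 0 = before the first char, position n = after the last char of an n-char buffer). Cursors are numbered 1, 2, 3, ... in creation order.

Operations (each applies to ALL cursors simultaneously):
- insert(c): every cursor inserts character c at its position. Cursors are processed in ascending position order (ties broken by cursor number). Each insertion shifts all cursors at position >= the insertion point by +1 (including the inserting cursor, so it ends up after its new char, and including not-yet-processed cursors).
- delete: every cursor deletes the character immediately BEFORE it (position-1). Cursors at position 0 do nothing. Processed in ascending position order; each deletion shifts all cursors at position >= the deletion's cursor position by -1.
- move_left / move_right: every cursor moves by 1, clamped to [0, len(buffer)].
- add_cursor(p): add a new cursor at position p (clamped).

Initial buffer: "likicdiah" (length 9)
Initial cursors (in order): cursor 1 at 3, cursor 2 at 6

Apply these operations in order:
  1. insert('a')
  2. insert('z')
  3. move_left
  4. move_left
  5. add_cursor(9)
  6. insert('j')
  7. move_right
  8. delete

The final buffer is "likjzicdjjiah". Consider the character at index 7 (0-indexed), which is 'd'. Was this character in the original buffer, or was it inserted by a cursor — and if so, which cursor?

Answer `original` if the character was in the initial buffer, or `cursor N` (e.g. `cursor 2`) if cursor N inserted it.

Answer: original

Derivation:
After op 1 (insert('a')): buffer="likaicdaiah" (len 11), cursors c1@4 c2@8, authorship ...1...2...
After op 2 (insert('z')): buffer="likazicdaziah" (len 13), cursors c1@5 c2@10, authorship ...11...22...
After op 3 (move_left): buffer="likazicdaziah" (len 13), cursors c1@4 c2@9, authorship ...11...22...
After op 4 (move_left): buffer="likazicdaziah" (len 13), cursors c1@3 c2@8, authorship ...11...22...
After op 5 (add_cursor(9)): buffer="likazicdaziah" (len 13), cursors c1@3 c2@8 c3@9, authorship ...11...22...
After op 6 (insert('j')): buffer="likjazicdjajziah" (len 16), cursors c1@4 c2@10 c3@12, authorship ...111...2232...
After op 7 (move_right): buffer="likjazicdjajziah" (len 16), cursors c1@5 c2@11 c3@13, authorship ...111...2232...
After op 8 (delete): buffer="likjzicdjjiah" (len 13), cursors c1@4 c2@9 c3@10, authorship ...11...23...
Authorship (.=original, N=cursor N): . . . 1 1 . . . 2 3 . . .
Index 7: author = original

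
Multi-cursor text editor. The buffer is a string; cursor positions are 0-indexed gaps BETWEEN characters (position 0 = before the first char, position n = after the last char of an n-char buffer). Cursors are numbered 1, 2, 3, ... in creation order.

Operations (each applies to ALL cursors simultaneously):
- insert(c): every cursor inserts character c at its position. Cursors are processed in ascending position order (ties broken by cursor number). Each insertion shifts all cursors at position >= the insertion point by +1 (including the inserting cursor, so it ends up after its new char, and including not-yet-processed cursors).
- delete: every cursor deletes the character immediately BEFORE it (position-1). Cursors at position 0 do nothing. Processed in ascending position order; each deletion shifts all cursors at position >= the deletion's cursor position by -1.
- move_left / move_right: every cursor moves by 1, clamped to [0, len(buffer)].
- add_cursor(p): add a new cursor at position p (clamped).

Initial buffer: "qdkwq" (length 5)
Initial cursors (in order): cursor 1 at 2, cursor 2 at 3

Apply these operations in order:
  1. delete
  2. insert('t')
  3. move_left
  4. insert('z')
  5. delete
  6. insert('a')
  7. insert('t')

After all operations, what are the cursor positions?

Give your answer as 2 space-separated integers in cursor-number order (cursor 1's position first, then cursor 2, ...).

After op 1 (delete): buffer="qwq" (len 3), cursors c1@1 c2@1, authorship ...
After op 2 (insert('t')): buffer="qttwq" (len 5), cursors c1@3 c2@3, authorship .12..
After op 3 (move_left): buffer="qttwq" (len 5), cursors c1@2 c2@2, authorship .12..
After op 4 (insert('z')): buffer="qtzztwq" (len 7), cursors c1@4 c2@4, authorship .1122..
After op 5 (delete): buffer="qttwq" (len 5), cursors c1@2 c2@2, authorship .12..
After op 6 (insert('a')): buffer="qtaatwq" (len 7), cursors c1@4 c2@4, authorship .1122..
After op 7 (insert('t')): buffer="qtaatttwq" (len 9), cursors c1@6 c2@6, authorship .112122..

Answer: 6 6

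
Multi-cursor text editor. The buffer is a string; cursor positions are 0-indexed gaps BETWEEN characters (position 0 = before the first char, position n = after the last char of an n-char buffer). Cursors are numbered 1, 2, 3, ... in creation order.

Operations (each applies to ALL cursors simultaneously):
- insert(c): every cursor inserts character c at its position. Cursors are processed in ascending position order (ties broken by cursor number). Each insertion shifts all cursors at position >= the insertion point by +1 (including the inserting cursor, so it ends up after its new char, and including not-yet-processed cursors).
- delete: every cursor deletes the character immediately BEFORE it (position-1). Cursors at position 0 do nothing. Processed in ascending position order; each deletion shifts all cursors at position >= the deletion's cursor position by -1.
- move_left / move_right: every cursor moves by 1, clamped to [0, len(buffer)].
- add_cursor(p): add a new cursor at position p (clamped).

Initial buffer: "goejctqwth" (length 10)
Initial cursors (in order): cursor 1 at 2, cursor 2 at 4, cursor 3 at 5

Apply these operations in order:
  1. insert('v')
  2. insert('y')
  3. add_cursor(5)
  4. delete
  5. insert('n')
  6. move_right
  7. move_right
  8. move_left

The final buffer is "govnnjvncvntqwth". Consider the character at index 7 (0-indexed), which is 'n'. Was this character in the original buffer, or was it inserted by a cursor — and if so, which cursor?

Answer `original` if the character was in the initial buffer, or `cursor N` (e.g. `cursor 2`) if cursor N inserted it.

After op 1 (insert('v')): buffer="govejvcvtqwth" (len 13), cursors c1@3 c2@6 c3@8, authorship ..1..2.3.....
After op 2 (insert('y')): buffer="govyejvycvytqwth" (len 16), cursors c1@4 c2@8 c3@11, authorship ..11..22.33.....
After op 3 (add_cursor(5)): buffer="govyejvycvytqwth" (len 16), cursors c1@4 c4@5 c2@8 c3@11, authorship ..11..22.33.....
After op 4 (delete): buffer="govjvcvtqwth" (len 12), cursors c1@3 c4@3 c2@5 c3@7, authorship ..1.2.3.....
After op 5 (insert('n')): buffer="govnnjvncvntqwth" (len 16), cursors c1@5 c4@5 c2@8 c3@11, authorship ..114.22.33.....
After op 6 (move_right): buffer="govnnjvncvntqwth" (len 16), cursors c1@6 c4@6 c2@9 c3@12, authorship ..114.22.33.....
After op 7 (move_right): buffer="govnnjvncvntqwth" (len 16), cursors c1@7 c4@7 c2@10 c3@13, authorship ..114.22.33.....
After op 8 (move_left): buffer="govnnjvncvntqwth" (len 16), cursors c1@6 c4@6 c2@9 c3@12, authorship ..114.22.33.....
Authorship (.=original, N=cursor N): . . 1 1 4 . 2 2 . 3 3 . . . . .
Index 7: author = 2

Answer: cursor 2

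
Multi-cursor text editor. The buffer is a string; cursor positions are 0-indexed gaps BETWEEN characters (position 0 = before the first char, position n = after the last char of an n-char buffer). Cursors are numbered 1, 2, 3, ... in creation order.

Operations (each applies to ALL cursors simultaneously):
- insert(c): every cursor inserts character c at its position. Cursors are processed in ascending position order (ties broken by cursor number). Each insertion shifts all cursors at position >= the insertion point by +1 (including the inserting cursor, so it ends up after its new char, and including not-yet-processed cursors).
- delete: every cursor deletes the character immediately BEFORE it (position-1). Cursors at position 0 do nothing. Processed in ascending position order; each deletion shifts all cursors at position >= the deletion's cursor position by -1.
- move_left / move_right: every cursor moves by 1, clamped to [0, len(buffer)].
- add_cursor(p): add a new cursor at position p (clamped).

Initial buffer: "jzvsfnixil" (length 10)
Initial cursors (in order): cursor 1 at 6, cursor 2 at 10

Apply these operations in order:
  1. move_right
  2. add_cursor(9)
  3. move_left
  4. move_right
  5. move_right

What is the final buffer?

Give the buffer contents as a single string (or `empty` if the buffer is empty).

Answer: jzvsfnixil

Derivation:
After op 1 (move_right): buffer="jzvsfnixil" (len 10), cursors c1@7 c2@10, authorship ..........
After op 2 (add_cursor(9)): buffer="jzvsfnixil" (len 10), cursors c1@7 c3@9 c2@10, authorship ..........
After op 3 (move_left): buffer="jzvsfnixil" (len 10), cursors c1@6 c3@8 c2@9, authorship ..........
After op 4 (move_right): buffer="jzvsfnixil" (len 10), cursors c1@7 c3@9 c2@10, authorship ..........
After op 5 (move_right): buffer="jzvsfnixil" (len 10), cursors c1@8 c2@10 c3@10, authorship ..........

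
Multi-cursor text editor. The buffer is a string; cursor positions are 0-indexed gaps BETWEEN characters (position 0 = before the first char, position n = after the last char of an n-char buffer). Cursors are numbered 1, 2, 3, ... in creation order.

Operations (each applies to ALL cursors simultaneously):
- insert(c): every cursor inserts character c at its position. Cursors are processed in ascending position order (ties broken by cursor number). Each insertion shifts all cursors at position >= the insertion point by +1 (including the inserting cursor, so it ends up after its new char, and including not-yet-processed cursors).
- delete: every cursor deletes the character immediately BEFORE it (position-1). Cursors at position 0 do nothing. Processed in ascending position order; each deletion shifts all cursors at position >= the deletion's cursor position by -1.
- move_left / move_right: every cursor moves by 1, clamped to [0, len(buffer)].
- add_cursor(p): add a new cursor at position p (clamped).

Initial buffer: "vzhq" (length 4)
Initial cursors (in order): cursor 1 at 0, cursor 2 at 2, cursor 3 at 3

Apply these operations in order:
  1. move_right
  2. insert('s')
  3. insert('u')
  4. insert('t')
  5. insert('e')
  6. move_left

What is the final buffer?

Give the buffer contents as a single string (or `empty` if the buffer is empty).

Answer: vsutezhsuteqsute

Derivation:
After op 1 (move_right): buffer="vzhq" (len 4), cursors c1@1 c2@3 c3@4, authorship ....
After op 2 (insert('s')): buffer="vszhsqs" (len 7), cursors c1@2 c2@5 c3@7, authorship .1..2.3
After op 3 (insert('u')): buffer="vsuzhsuqsu" (len 10), cursors c1@3 c2@7 c3@10, authorship .11..22.33
After op 4 (insert('t')): buffer="vsutzhsutqsut" (len 13), cursors c1@4 c2@9 c3@13, authorship .111..222.333
After op 5 (insert('e')): buffer="vsutezhsuteqsute" (len 16), cursors c1@5 c2@11 c3@16, authorship .1111..2222.3333
After op 6 (move_left): buffer="vsutezhsuteqsute" (len 16), cursors c1@4 c2@10 c3@15, authorship .1111..2222.3333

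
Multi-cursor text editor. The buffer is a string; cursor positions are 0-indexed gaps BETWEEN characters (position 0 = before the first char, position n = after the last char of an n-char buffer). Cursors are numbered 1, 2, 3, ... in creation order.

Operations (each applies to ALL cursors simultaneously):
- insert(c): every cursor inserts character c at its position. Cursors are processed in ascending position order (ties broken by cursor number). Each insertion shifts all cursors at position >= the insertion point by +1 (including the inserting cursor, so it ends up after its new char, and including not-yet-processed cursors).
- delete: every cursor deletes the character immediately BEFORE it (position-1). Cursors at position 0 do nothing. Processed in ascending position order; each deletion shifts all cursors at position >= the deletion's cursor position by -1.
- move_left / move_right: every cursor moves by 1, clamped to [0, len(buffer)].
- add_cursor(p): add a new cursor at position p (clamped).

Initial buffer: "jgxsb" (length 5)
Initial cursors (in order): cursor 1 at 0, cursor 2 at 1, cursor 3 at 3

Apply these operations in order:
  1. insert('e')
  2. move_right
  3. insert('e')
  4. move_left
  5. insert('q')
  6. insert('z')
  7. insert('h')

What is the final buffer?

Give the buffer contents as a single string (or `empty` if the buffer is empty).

Answer: ejqzheegqzhexesqzheb

Derivation:
After op 1 (insert('e')): buffer="ejegxesb" (len 8), cursors c1@1 c2@3 c3@6, authorship 1.2..3..
After op 2 (move_right): buffer="ejegxesb" (len 8), cursors c1@2 c2@4 c3@7, authorship 1.2..3..
After op 3 (insert('e')): buffer="ejeegexeseb" (len 11), cursors c1@3 c2@6 c3@10, authorship 1.12.2.3.3.
After op 4 (move_left): buffer="ejeegexeseb" (len 11), cursors c1@2 c2@5 c3@9, authorship 1.12.2.3.3.
After op 5 (insert('q')): buffer="ejqeegqexesqeb" (len 14), cursors c1@3 c2@7 c3@12, authorship 1.112.22.3.33.
After op 6 (insert('z')): buffer="ejqzeegqzexesqzeb" (len 17), cursors c1@4 c2@9 c3@15, authorship 1.1112.222.3.333.
After op 7 (insert('h')): buffer="ejqzheegqzhexesqzheb" (len 20), cursors c1@5 c2@11 c3@18, authorship 1.11112.2222.3.3333.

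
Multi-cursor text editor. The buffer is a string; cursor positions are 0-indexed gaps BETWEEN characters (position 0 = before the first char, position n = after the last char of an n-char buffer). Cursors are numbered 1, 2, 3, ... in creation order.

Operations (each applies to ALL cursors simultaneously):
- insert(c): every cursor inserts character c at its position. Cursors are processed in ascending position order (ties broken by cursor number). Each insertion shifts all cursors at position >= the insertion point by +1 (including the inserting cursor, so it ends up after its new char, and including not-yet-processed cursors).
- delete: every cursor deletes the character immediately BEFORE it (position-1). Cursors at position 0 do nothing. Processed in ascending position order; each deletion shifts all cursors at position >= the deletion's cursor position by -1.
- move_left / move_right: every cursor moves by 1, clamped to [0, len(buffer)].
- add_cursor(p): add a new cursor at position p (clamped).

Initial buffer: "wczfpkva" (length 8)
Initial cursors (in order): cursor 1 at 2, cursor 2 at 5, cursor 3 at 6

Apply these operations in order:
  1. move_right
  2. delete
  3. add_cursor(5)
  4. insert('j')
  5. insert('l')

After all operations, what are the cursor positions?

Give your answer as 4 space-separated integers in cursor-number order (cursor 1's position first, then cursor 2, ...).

Answer: 4 10 10 13

Derivation:
After op 1 (move_right): buffer="wczfpkva" (len 8), cursors c1@3 c2@6 c3@7, authorship ........
After op 2 (delete): buffer="wcfpa" (len 5), cursors c1@2 c2@4 c3@4, authorship .....
After op 3 (add_cursor(5)): buffer="wcfpa" (len 5), cursors c1@2 c2@4 c3@4 c4@5, authorship .....
After op 4 (insert('j')): buffer="wcjfpjjaj" (len 9), cursors c1@3 c2@7 c3@7 c4@9, authorship ..1..23.4
After op 5 (insert('l')): buffer="wcjlfpjjllajl" (len 13), cursors c1@4 c2@10 c3@10 c4@13, authorship ..11..2323.44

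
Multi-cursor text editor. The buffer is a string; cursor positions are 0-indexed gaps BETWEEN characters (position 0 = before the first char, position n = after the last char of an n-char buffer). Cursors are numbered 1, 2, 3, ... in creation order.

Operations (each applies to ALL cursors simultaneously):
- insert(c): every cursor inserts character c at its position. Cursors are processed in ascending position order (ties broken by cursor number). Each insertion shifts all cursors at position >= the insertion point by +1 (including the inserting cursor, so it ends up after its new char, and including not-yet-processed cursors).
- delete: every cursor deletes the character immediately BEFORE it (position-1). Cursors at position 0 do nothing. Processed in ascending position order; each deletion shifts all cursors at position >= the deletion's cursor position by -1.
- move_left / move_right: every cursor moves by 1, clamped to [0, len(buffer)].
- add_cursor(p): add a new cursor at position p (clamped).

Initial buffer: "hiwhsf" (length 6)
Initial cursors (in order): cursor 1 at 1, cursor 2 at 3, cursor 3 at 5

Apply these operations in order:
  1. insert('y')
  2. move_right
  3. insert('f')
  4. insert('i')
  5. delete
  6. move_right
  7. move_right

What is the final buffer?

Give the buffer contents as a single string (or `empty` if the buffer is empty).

After op 1 (insert('y')): buffer="hyiwyhsyf" (len 9), cursors c1@2 c2@5 c3@8, authorship .1..2..3.
After op 2 (move_right): buffer="hyiwyhsyf" (len 9), cursors c1@3 c2@6 c3@9, authorship .1..2..3.
After op 3 (insert('f')): buffer="hyifwyhfsyff" (len 12), cursors c1@4 c2@8 c3@12, authorship .1.1.2.2.3.3
After op 4 (insert('i')): buffer="hyifiwyhfisyffi" (len 15), cursors c1@5 c2@10 c3@15, authorship .1.11.2.22.3.33
After op 5 (delete): buffer="hyifwyhfsyff" (len 12), cursors c1@4 c2@8 c3@12, authorship .1.1.2.2.3.3
After op 6 (move_right): buffer="hyifwyhfsyff" (len 12), cursors c1@5 c2@9 c3@12, authorship .1.1.2.2.3.3
After op 7 (move_right): buffer="hyifwyhfsyff" (len 12), cursors c1@6 c2@10 c3@12, authorship .1.1.2.2.3.3

Answer: hyifwyhfsyff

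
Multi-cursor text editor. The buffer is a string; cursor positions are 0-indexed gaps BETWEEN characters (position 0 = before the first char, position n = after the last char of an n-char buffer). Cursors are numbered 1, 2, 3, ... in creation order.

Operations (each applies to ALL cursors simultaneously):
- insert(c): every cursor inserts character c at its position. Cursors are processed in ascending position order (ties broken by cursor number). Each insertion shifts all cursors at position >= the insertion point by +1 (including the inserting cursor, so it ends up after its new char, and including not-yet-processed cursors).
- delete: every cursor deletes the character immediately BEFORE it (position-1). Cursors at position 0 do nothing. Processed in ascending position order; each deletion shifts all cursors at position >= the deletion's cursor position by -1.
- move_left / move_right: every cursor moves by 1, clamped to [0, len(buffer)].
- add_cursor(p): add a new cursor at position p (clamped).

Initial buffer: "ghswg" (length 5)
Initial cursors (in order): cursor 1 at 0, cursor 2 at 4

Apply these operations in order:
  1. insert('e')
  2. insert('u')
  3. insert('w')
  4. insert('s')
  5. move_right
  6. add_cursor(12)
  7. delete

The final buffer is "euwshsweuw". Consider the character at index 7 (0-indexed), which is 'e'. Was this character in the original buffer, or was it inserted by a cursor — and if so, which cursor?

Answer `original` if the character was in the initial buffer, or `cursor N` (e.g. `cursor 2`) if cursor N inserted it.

Answer: cursor 2

Derivation:
After op 1 (insert('e')): buffer="eghsweg" (len 7), cursors c1@1 c2@6, authorship 1....2.
After op 2 (insert('u')): buffer="eughsweug" (len 9), cursors c1@2 c2@8, authorship 11....22.
After op 3 (insert('w')): buffer="euwghsweuwg" (len 11), cursors c1@3 c2@10, authorship 111....222.
After op 4 (insert('s')): buffer="euwsghsweuwsg" (len 13), cursors c1@4 c2@12, authorship 1111....2222.
After op 5 (move_right): buffer="euwsghsweuwsg" (len 13), cursors c1@5 c2@13, authorship 1111....2222.
After op 6 (add_cursor(12)): buffer="euwsghsweuwsg" (len 13), cursors c1@5 c3@12 c2@13, authorship 1111....2222.
After op 7 (delete): buffer="euwshsweuw" (len 10), cursors c1@4 c2@10 c3@10, authorship 1111...222
Authorship (.=original, N=cursor N): 1 1 1 1 . . . 2 2 2
Index 7: author = 2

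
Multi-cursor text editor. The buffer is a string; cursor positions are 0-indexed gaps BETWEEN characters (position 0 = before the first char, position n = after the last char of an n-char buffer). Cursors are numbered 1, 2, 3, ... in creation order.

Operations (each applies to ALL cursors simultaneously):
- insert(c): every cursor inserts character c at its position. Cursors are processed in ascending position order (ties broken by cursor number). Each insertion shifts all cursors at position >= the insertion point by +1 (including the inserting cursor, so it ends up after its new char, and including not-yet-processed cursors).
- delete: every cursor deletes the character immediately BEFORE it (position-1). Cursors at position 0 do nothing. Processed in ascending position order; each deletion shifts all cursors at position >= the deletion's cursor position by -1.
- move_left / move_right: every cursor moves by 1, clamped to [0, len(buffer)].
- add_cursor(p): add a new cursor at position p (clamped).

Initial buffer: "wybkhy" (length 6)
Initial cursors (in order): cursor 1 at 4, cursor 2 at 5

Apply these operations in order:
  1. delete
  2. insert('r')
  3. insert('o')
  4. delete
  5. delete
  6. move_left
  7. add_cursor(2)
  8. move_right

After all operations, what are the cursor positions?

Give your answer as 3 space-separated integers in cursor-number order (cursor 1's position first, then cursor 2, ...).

After op 1 (delete): buffer="wyby" (len 4), cursors c1@3 c2@3, authorship ....
After op 2 (insert('r')): buffer="wybrry" (len 6), cursors c1@5 c2@5, authorship ...12.
After op 3 (insert('o')): buffer="wybrrooy" (len 8), cursors c1@7 c2@7, authorship ...1212.
After op 4 (delete): buffer="wybrry" (len 6), cursors c1@5 c2@5, authorship ...12.
After op 5 (delete): buffer="wyby" (len 4), cursors c1@3 c2@3, authorship ....
After op 6 (move_left): buffer="wyby" (len 4), cursors c1@2 c2@2, authorship ....
After op 7 (add_cursor(2)): buffer="wyby" (len 4), cursors c1@2 c2@2 c3@2, authorship ....
After op 8 (move_right): buffer="wyby" (len 4), cursors c1@3 c2@3 c3@3, authorship ....

Answer: 3 3 3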